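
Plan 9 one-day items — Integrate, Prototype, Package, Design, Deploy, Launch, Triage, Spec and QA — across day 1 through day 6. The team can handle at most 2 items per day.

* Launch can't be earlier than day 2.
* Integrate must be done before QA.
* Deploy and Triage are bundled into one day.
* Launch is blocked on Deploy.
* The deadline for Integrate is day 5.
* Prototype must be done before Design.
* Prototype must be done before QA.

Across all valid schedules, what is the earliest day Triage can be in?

day 1

Triage must be in the same day as Deploy, which can't be after day 5, so Triage is at most day 5.
Triage at day 1 is achievable: Deploy -> day 1; Integrate -> day 2; Design -> day 4; Spec -> day 5; Launch -> day 2; QA -> day 4; Triage -> day 1; Prototype -> day 3; Package -> day 3.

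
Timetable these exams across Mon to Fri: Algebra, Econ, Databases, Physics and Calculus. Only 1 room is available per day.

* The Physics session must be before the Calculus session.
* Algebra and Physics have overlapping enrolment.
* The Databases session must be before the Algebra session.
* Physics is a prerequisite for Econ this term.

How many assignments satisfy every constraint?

Splitting on Algebra: it can be Tue (2), Wed (4), Thu (6), Fri (8). Listing each branch's schedules as (Econ, Databases, Physics, Calculus):
Algebra=Tue: (Thu,Mon,Wed,Fri) (Fri,Mon,Wed,Thu) — 2.
Algebra=Wed: (Thu,Mon,Tue,Fri) (Thu,Tue,Mon,Fri) (Fri,Mon,Tue,Thu) (Fri,Tue,Mon,Thu) — 4.
Algebra=Thu: (Tue,Wed,Mon,Fri) (Wed,Mon,Tue,Fri) (Wed,Tue,Mon,Fri) (Fri,Mon,Tue,Wed) (Fri,Tue,Mon,Wed) (Fri,Wed,Mon,Tue) — 6.
Algebra=Fri: (Tue,Wed,Mon,Thu) (Tue,Thu,Mon,Wed) (Wed,Mon,Tue,Thu) (Wed,Tue,Mon,Thu) (Wed,Thu,Mon,Tue) (Thu,Mon,Tue,Wed) (Thu,Tue,Mon,Wed) (Thu,Wed,Mon,Tue) — 8.
Summing: 2 + 4 + 6 + 8 = 20.

20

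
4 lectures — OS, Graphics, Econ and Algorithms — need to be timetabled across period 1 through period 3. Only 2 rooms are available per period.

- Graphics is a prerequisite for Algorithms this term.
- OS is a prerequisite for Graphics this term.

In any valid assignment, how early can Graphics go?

Precedence pushes Graphics to at least period 2; downstream work caps Graphics at period 2.
Graphics at period 2 is achievable: OS in period 1; Algorithms in period 3; Graphics in period 2; Econ in period 1.

period 2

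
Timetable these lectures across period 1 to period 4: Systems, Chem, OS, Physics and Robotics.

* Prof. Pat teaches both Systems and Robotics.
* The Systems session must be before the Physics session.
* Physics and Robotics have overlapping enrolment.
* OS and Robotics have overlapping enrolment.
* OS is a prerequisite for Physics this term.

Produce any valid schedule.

OS in period 1; Chem in period 1; Physics in period 2; Systems in period 1; Robotics in period 3

Checking: Systems(period 1) before Physics(period 2); OS(period 1) before Physics(period 2); Systems(period 1) != Robotics(period 3); OS(period 1) != Robotics(period 3); Physics(period 2) != Robotics(period 3).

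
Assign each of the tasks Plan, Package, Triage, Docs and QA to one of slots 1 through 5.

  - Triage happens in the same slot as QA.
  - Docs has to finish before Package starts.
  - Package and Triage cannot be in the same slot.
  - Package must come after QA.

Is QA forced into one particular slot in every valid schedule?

No

QA can be 1 (e.g. Triage in 1, Package in 2, QA in 1, Plan in 1, Docs in 1) or 2 (e.g. QA in 2, Package in 3, Docs in 1, Triage in 2, Plan in 1).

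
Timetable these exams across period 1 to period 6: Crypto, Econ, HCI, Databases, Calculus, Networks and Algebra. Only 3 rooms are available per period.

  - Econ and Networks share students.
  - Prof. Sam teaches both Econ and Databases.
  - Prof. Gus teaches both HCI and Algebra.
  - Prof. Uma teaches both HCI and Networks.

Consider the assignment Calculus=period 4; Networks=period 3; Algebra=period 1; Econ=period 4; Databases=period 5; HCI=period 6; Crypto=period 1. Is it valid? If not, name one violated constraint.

Only 3 rooms are available per period — holds.
Prof. Uma teaches both HCI and Networks — holds.
Econ and Networks share students — holds.
Prof. Sam teaches both Econ and Databases — holds.
Prof. Gus teaches both HCI and Algebra — holds.

Yes, all constraints hold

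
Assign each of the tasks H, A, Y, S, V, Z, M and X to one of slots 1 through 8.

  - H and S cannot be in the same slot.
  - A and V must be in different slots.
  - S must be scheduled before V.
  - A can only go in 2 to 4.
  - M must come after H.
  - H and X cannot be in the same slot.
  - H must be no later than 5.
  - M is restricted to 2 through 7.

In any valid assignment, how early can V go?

2

Precedence pushes V to at least 2.
V at 2 is achievable: Y=1, H=2, S=1, X=1, V=2, A=3, M=3, Z=1.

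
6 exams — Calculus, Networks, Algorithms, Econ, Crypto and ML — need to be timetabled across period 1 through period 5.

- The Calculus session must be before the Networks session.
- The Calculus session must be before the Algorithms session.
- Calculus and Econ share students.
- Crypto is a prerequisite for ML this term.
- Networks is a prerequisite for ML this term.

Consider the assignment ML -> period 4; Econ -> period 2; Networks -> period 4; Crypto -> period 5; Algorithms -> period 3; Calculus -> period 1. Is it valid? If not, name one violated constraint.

No — it violates: Crypto is a prerequisite for ML this term

The Calculus session must be before the Networks session — holds.
The Calculus session must be before the Algorithms session — holds.
Crypto is a prerequisite for ML this term — violated.
Calculus and Econ share students — holds.
Networks is a prerequisite for ML this term — violated.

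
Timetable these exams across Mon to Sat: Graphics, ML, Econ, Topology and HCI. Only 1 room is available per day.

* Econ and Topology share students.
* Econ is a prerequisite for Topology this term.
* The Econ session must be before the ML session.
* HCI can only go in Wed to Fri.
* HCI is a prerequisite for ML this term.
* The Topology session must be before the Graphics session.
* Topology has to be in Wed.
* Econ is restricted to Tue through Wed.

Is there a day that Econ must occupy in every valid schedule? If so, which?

Econ's window is Tue–Wed.
Topology is fixed at Wed, and Econ can't share a day with Topology.
So Econ must be Tue.

Tue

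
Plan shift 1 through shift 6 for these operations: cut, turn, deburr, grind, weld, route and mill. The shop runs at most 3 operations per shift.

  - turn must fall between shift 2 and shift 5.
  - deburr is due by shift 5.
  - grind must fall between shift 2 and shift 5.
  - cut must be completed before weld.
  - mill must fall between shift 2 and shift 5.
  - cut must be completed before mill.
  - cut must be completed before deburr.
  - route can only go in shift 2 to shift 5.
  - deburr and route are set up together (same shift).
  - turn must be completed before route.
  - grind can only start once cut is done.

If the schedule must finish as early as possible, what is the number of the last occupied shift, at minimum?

shift 3

The precedence chain requires at least 2 distinct shifts.
With at most 3 per shift and 7 operations, at least 3 shifts are needed.
Propagating the time windows through the other constraints, deburr can't land before shift 3, so the schedule must run through at least shift 3.
3 works (last occupied shift: shift 3): for example mill -> shift 2, deburr -> shift 3, turn -> shift 2, grind -> shift 2, route -> shift 3, weld -> shift 3, cut -> shift 1.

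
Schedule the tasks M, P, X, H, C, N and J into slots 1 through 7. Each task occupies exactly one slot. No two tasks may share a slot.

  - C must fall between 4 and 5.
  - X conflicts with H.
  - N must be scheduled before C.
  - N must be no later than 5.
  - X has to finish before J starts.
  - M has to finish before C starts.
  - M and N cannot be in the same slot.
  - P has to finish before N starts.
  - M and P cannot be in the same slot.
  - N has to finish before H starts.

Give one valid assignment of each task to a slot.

P=1; N=2; H=6; X=5; J=7; M=3; C=4

Checking: N(2) before C(4); M(3) before C(4); N(2) before H(6); X(5) before J(7); P(1) before N(2); M(3) != N(2); M(3) != P(1); X(5) != H(6); N=2 in [1,5]; C=4 in [4,5]; max 1 per slot (cap 1).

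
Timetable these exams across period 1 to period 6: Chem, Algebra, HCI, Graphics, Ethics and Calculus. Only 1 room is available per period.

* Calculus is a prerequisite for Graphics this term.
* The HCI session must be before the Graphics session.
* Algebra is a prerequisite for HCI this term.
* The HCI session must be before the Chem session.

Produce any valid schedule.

HCI -> period 2; Ethics -> period 6; Algebra -> period 1; Calculus -> period 3; Graphics -> period 4; Chem -> period 5

Checking: Algebra(period 1) before HCI(period 2); Calculus(period 3) before Graphics(period 4); HCI(period 2) before Chem(period 5); HCI(period 2) before Graphics(period 4); max 1 per period (cap 1).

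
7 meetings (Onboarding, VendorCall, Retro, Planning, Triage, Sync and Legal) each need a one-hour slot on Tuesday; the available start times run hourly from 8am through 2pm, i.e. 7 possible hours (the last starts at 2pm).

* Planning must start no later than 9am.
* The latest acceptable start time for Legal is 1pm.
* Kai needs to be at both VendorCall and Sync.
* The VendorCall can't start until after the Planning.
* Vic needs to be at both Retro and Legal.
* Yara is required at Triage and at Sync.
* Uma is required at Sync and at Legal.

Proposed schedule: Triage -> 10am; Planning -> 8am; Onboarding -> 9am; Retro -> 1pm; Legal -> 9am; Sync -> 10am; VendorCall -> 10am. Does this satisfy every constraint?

Invalid. Kai needs to be at both VendorCall and Sync.

The latest acceptable start time for Legal is 1pm — holds.
Kai needs to be at both VendorCall and Sync — violated.
Yara is required at Triage and at Sync — violated.
Uma is required at Sync and at Legal — holds.
Vic needs to be at both Retro and Legal — holds.
Planning must start no later than 9am — holds.
The VendorCall can't start until after the Planning — holds.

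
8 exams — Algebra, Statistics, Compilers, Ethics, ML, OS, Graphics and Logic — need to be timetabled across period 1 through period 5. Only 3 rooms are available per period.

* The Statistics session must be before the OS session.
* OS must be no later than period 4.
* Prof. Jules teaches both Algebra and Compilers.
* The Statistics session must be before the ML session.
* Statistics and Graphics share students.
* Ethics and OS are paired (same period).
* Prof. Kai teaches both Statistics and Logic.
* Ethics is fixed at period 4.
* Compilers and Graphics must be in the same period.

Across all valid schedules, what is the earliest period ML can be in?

period 2

Precedence pushes ML to at least period 2.
ML at period 2 is achievable: Statistics in period 1; ML in period 2; Logic in period 3; OS in period 4; Compilers in period 2; Ethics in period 4; Algebra in period 1; Graphics in period 2.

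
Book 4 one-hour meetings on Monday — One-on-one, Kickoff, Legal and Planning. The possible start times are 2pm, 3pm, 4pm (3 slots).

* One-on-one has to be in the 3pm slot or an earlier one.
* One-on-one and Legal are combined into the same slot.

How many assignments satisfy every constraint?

18

Splitting on One-on-one: it can be 2pm (9), 3pm (9). Listing each branch's schedules as (Kickoff, Legal, Planning):
One-on-one=2pm: (2pm,2pm,2pm) (2pm,2pm,3pm) (2pm,2pm,4pm) (3pm,2pm,2pm) (3pm,2pm,3pm) (3pm,2pm,4pm) (4pm,2pm,2pm) (4pm,2pm,3pm) (4pm,2pm,4pm) — 9.
One-on-one=3pm: (2pm,3pm,2pm) (2pm,3pm,3pm) (2pm,3pm,4pm) (3pm,3pm,2pm) (3pm,3pm,3pm) (3pm,3pm,4pm) (4pm,3pm,2pm) (4pm,3pm,3pm) (4pm,3pm,4pm) — 9.
Summing: 9 + 9 = 18.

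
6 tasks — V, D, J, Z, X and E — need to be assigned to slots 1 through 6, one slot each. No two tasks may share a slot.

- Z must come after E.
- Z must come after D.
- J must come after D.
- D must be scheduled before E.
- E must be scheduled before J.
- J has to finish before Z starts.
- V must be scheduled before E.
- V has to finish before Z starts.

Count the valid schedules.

12

Splitting on V: it can be 1 (5), 2 (5), 3 (2). Listing each branch's schedules as (D, J, Z, X, E):
V=1: (2,4,5,6,3) (2,4,6,5,3) (2,5,6,3,4) (2,5,6,4,3) (3,5,6,2,4) — 5.
V=2: (1,4,5,6,3) (1,4,6,5,3) (1,5,6,3,4) (1,5,6,4,3) (3,5,6,1,4) — 5.
V=3: (1,5,6,2,4) (2,5,6,1,4) — 2.
Summing: 5 + 5 + 2 = 12.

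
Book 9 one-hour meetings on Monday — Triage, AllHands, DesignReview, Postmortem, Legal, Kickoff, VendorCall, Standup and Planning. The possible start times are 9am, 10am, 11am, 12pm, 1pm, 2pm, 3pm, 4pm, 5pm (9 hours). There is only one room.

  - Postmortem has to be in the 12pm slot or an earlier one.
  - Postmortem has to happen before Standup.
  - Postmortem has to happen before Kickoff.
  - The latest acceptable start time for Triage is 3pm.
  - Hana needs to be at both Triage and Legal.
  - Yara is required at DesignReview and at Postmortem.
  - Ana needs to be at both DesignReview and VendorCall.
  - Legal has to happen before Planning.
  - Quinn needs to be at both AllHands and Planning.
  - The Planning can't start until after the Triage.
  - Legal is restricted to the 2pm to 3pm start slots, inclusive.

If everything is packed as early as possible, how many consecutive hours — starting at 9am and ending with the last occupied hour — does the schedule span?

The precedence chain requires at least 2 distinct hours.
With at most 1 per hour and 9 meetings, at least 9 hours are needed.
Propagating the time windows through the other constraints, Planning can't land before 3pm — that is hour 7 counting from 9am — so the schedule must run through at least 7 hours.
9 works (last occupied hour: 5pm): for example VendorCall -> 5pm; DesignReview -> 4pm; Postmortem -> 9am; Legal -> 2pm; Planning -> 3pm; AllHands -> 1pm; Triage -> 10am; Kickoff -> 11am; Standup -> 12pm.

9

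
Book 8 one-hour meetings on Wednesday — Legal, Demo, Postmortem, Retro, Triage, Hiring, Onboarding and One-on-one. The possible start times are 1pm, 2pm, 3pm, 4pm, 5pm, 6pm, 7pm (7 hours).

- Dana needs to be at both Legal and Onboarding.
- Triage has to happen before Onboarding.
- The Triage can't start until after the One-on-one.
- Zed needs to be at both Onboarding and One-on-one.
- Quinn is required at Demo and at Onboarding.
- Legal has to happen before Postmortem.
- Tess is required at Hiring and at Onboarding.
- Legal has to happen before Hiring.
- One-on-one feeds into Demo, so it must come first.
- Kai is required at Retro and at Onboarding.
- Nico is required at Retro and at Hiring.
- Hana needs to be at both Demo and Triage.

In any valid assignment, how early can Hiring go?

2pm

Precedence pushes Hiring to at least 2pm.
Hiring at 2pm is achievable: Hiring in 2pm; Demo in 3pm; Legal in 1pm; Retro in 1pm; Onboarding in 4pm; Triage in 2pm; One-on-one in 1pm; Postmortem in 2pm.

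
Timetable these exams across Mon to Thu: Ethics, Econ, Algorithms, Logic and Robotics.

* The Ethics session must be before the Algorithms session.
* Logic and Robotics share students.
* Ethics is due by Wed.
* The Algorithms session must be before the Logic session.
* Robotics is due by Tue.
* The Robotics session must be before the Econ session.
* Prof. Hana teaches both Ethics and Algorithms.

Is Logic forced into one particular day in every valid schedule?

No

Logic can be Wed (e.g. Ethics in Mon; Robotics in Mon; Logic in Wed; Econ in Tue; Algorithms in Tue) or Thu (e.g. Logic in Thu, Algorithms in Tue, Robotics in Mon, Econ in Tue, Ethics in Mon).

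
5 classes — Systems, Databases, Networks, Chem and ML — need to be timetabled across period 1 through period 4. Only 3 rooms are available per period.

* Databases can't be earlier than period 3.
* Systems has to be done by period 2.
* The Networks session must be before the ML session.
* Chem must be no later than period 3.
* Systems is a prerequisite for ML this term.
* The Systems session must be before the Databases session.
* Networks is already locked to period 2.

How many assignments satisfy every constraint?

Splitting on Systems: it can be period 1 (12), period 2 (12). Listing each branch's schedules as (Databases, Networks, Chem, ML) by period number:
Systems=period 1: (3,2,1,3) (3,2,1,4) (3,2,2,3) (3,2,2,4) (3,2,3,3) (3,2,3,4) (4,2,1,3) (4,2,1,4) (4,2,2,3) (4,2,2,4) (4,2,3,3) (4,2,3,4) — 12.
Systems=period 2: (3,2,1,3) (3,2,1,4) (3,2,2,3) (3,2,2,4) (3,2,3,3) (3,2,3,4) (4,2,1,3) (4,2,1,4) (4,2,2,3) (4,2,2,4) (4,2,3,3) (4,2,3,4) — 12.
Summing: 12 + 12 = 24.

24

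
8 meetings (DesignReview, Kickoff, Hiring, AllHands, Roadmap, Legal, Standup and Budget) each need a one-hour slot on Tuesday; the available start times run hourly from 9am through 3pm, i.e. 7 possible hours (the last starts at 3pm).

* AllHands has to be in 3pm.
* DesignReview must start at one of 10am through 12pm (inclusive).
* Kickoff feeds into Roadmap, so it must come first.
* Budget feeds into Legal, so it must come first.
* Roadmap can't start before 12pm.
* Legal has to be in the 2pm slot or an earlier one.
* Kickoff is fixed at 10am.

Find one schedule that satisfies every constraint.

Roadmap in 12pm, DesignReview in 10am, Hiring in 9am, Standup in 9am, AllHands in 3pm, Legal in 10am, Kickoff in 10am, Budget in 9am

Checking: Budget(9am) before Legal(10am); Kickoff(10am) before Roadmap(12pm); DesignReview=10am in [10am,12pm]; AllHands=3pm in [3pm,3pm]; Kickoff=10am in [10am,10am]; Legal=10am in [9am,2pm]; Roadmap=12pm in [12pm,3pm].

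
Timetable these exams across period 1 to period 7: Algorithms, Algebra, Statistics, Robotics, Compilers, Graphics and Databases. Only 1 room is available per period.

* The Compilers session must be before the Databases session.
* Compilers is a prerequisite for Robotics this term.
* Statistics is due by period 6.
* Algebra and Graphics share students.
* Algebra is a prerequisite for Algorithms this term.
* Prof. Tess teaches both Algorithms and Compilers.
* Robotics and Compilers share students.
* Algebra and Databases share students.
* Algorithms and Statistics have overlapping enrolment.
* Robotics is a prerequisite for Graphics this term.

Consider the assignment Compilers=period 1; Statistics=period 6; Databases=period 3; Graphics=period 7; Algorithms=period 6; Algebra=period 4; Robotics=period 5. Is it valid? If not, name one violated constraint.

Invalid. Algorithms and Statistics have overlapping enrolment.

Only 1 room is available per period — violated.
Algebra is a prerequisite for Algorithms this term — holds.
The Compilers session must be before the Databases session — holds.
Algebra and Graphics share students — holds.
Statistics is due by period 6 — holds.
Compilers is a prerequisite for Robotics this term — holds.
Robotics is a prerequisite for Graphics this term — holds.
Algorithms and Statistics have overlapping enrolment — violated.
Prof. Tess teaches both Algorithms and Compilers — holds.
Algebra and Databases share students — holds.
Robotics and Compilers share students — holds.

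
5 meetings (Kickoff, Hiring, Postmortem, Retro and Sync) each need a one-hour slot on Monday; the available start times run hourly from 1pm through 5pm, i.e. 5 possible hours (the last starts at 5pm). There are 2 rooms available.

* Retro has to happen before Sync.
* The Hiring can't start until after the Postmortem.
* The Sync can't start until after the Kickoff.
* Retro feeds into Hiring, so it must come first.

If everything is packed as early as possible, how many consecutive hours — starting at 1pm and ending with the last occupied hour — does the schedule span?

The precedence chain requires at least 2 distinct hours.
With at most 2 per hour and 5 meetings, at least 3 hours are needed.
3 works (last occupied hour: 3pm): for example Postmortem=1pm; Kickoff=2pm; Sync=3pm; Hiring=2pm; Retro=1pm.

3 hours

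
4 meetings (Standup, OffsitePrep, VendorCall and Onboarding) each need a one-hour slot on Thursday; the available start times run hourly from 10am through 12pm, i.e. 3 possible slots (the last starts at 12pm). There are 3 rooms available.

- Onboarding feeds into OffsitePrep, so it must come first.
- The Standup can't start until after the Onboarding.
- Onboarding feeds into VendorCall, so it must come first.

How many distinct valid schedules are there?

9

Splitting on Standup: it can be 11am (4), 12pm (5). Listing each branch's schedules as (OffsitePrep, VendorCall, Onboarding):
Standup=11am: (11am,11am,10am) (11am,12pm,10am) (12pm,11am,10am) (12pm,12pm,10am) — 4.
Standup=12pm: (11am,11am,10am) (11am,12pm,10am) (12pm,11am,10am) (12pm,12pm,10am) (12pm,12pm,11am) — 5.
Summing: 4 + 5 = 9.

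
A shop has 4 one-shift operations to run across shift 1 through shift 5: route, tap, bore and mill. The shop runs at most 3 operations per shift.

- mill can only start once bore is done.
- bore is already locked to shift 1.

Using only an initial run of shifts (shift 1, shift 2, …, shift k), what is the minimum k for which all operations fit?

2

The precedence chain requires at least 2 distinct shifts.
With at most 3 per shift and 4 operations, at least 2 shifts are needed.
2 works (last occupied shift: shift 2): for example tap in shift 1; mill in shift 2; bore in shift 1; route in shift 1.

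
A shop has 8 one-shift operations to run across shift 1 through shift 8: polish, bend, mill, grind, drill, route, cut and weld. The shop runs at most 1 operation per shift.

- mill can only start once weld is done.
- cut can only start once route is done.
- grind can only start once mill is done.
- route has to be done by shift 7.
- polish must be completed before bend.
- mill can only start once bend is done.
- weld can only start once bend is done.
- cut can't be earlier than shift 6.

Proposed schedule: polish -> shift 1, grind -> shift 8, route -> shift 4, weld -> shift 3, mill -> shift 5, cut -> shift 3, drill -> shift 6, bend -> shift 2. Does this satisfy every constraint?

mill can only start once bend is done — holds.
cut can't be earlier than shift 6 — violated.
route has to be done by shift 7 — holds.
polish must be completed before bend — holds.
weld can only start once bend is done — holds.
grind can only start once mill is done — holds.
The shop runs at most 1 operation per shift — violated.
mill can only start once weld is done — holds.
cut can only start once route is done — violated.

No — it violates: cut can't be earlier than shift 6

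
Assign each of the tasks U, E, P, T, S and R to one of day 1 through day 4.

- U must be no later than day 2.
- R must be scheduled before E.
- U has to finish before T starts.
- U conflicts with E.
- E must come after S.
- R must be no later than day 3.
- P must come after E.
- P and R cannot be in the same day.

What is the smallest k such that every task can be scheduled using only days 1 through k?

3 days

The precedence chain requires at least 3 distinct days.
3 works (last occupied day: day 3): for example E=day 2, U=day 1, P=day 3, T=day 2, S=day 1, R=day 1.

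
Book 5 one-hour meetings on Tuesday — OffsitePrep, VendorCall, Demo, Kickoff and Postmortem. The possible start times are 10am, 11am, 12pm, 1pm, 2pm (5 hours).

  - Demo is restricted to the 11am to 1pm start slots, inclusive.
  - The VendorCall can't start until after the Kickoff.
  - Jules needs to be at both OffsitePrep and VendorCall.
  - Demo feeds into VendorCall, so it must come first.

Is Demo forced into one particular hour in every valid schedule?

No

Demo can be 11am (e.g. OffsitePrep -> 10am, Demo -> 11am, Postmortem -> 10am, VendorCall -> 12pm, Kickoff -> 10am) or 12pm (e.g. OffsitePrep=10am, Demo=12pm, Postmortem=10am, Kickoff=10am, VendorCall=1pm).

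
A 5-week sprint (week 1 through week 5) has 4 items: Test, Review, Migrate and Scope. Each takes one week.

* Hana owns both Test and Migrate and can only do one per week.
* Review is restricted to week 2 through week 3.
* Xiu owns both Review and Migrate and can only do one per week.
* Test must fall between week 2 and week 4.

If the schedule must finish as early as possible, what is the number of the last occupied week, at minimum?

week 2

Test can't be placed before week 2, so the schedule must run through at least week 2.
2 works (last occupied week: week 2): for example Scope=week 1, Migrate=week 1, Test=week 2, Review=week 2.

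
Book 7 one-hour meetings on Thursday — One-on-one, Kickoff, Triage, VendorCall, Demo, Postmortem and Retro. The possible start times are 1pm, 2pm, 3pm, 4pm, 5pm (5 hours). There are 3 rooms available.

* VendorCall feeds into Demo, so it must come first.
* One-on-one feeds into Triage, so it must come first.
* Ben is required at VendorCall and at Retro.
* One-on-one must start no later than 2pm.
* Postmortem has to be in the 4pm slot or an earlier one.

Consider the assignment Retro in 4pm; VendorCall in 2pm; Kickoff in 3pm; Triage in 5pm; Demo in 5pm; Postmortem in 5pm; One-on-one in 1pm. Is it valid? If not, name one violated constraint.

Invalid. Postmortem has to be in the 4pm slot or an earlier one.

VendorCall feeds into Demo, so it must come first — holds.
There are 3 rooms available — holds.
One-on-one must start no later than 2pm — holds.
Postmortem has to be in the 4pm slot or an earlier one — violated.
One-on-one feeds into Triage, so it must come first — holds.
Ben is required at VendorCall and at Retro — holds.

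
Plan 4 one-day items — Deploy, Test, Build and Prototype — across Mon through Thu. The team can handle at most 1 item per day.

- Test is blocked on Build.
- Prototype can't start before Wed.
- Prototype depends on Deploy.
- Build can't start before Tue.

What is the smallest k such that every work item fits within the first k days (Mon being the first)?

The precedence chain requires at least 2 distinct days.
With at most 1 per day and 4 work items, at least 4 days are needed.
Prototype can't be placed before Wed — that is day 3 counting from Mon — so the schedule must run through at least 3 days.
4 works (last occupied day: Thu): for example Build=Tue; Prototype=Wed; Deploy=Mon; Test=Thu.

4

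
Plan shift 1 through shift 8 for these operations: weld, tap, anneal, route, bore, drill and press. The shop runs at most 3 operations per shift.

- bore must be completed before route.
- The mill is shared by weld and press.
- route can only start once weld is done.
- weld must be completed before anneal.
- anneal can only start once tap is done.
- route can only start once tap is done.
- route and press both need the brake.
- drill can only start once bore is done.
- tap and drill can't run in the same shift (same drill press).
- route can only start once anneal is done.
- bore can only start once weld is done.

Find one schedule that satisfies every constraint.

anneal in shift 2, tap in shift 1, route in shift 3, bore in shift 2, drill in shift 3, press in shift 2, weld in shift 1

Checking: weld(shift 1) before route(shift 3); tap(shift 1) before route(shift 3); bore(shift 2) before route(shift 3); weld(shift 1) before bore(shift 2); weld(shift 1) before anneal(shift 2); anneal(shift 2) before route(shift 3); bore(shift 2) before drill(shift 3); tap(shift 1) before anneal(shift 2); route(shift 3) != press(shift 2); tap(shift 1) != drill(shift 3); weld(shift 1) != press(shift 2); max 3 per shift (cap 3).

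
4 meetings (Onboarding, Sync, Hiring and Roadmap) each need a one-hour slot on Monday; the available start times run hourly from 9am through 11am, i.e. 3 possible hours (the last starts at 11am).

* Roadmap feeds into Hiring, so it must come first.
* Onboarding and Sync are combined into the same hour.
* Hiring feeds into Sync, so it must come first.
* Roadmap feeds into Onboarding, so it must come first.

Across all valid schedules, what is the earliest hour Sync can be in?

11am

Precedence pushes Sync to at least 11am.
Sync at 11am is achievable: Roadmap=9am, Sync=11am, Hiring=10am, Onboarding=11am.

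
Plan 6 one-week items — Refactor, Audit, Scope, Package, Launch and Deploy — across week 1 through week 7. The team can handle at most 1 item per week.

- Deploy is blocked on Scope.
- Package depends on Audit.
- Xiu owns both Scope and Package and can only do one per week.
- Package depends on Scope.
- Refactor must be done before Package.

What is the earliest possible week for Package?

Precedence pushes Package to at least week 2.
Package at week 4 is achievable: Package=week 4; Deploy=week 5; Launch=week 6; Scope=week 1; Audit=week 3; Refactor=week 2.
Nothing earlier works — the conflict and capacity constraints rule out every week before week 4.

week 4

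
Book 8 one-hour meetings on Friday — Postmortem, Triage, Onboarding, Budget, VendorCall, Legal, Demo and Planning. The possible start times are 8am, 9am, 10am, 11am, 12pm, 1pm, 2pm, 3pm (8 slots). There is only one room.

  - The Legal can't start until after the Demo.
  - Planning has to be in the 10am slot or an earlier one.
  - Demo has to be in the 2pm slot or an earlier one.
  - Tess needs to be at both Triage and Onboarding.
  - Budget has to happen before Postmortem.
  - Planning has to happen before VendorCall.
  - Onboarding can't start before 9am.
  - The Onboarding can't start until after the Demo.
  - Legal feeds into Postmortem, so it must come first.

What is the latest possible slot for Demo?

12pm

Demo's own window allows nothing later than 2pm; downstream work caps Demo at 1pm.
Demo at 12pm is achievable: Legal in 2pm, Demo in 12pm, Budget in 9am, Postmortem in 3pm, VendorCall in 10am, Onboarding in 1pm, Triage in 11am, Planning in 8am.
Nothing later works — the conflict and capacity constraints rule out every slot after 12pm.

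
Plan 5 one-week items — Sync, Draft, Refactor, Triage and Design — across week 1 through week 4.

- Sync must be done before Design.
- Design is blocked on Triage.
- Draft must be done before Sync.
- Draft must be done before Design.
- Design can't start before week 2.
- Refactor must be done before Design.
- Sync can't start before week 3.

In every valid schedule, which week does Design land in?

week 4

Design is available from week 2; precedence pushes Design to at least week 4.
So Design is pinned to week 4.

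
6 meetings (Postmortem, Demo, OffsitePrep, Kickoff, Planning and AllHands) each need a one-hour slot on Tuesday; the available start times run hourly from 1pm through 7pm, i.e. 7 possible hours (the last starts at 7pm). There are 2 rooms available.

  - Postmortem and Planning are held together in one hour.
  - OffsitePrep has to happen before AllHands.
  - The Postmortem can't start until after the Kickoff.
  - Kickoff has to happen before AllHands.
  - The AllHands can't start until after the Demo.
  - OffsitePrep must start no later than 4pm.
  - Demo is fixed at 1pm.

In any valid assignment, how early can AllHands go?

Precedence pushes AllHands to at least 2pm.
AllHands at 3pm is achievable: Demo in 1pm, Postmortem in 4pm, AllHands in 3pm, Planning in 4pm, Kickoff in 2pm, OffsitePrep in 1pm.
Nothing earlier works — the capacity limit rule out every hour before 3pm.

3pm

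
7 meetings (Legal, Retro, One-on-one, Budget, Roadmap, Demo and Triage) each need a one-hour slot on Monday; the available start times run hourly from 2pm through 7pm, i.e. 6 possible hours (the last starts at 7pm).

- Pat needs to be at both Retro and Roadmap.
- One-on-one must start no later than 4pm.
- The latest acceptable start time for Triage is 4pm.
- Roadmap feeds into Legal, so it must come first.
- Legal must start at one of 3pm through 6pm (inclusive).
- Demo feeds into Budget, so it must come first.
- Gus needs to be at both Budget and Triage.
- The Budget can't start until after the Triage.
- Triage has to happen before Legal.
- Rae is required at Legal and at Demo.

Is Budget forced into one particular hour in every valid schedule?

No

Budget can be 3pm (e.g. Roadmap -> 2pm; Triage -> 2pm; One-on-one -> 2pm; Legal -> 3pm; Retro -> 3pm; Demo -> 2pm; Budget -> 3pm) or 4pm (e.g. Retro=3pm; Budget=4pm; Legal=3pm; Demo=2pm; Roadmap=2pm; One-on-one=2pm; Triage=2pm).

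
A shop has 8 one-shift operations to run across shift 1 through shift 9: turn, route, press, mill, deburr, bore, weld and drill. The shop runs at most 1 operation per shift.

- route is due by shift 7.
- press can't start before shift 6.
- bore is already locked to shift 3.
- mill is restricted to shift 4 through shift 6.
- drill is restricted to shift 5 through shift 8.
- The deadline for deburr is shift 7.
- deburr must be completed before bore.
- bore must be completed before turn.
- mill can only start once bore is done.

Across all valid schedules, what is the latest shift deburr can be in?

shift 2

Deburr's own window allows nothing later than shift 7; downstream work caps deburr at shift 2.
deburr at shift 2 is achievable: weld in shift 8; bore in shift 3; drill in shift 5; turn in shift 7; mill in shift 4; deburr in shift 2; route in shift 1; press in shift 6.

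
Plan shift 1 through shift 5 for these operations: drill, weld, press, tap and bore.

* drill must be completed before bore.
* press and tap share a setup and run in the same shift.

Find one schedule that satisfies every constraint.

bore=shift 2, press=shift 1, tap=shift 1, weld=shift 1, drill=shift 1

Checking: drill(shift 1) before bore(shift 2); press = tap = shift 1.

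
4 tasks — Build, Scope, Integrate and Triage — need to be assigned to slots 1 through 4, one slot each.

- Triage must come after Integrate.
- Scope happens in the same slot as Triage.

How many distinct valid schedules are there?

24

Splitting on Build: it can be 1 (6), 2 (6), 3 (6), 4 (6). Listing each branch's schedules as (Scope, Integrate, Triage):
Build=1: (2,1,2) (3,1,3) (3,2,3) (4,1,4) (4,2,4) (4,3,4) — 6.
Build=2: (2,1,2) (3,1,3) (3,2,3) (4,1,4) (4,2,4) (4,3,4) — 6.
Build=3: (2,1,2) (3,1,3) (3,2,3) (4,1,4) (4,2,4) (4,3,4) — 6.
Build=4: (2,1,2) (3,1,3) (3,2,3) (4,1,4) (4,2,4) (4,3,4) — 6.
Summing: 6 + 6 + 6 + 6 = 24.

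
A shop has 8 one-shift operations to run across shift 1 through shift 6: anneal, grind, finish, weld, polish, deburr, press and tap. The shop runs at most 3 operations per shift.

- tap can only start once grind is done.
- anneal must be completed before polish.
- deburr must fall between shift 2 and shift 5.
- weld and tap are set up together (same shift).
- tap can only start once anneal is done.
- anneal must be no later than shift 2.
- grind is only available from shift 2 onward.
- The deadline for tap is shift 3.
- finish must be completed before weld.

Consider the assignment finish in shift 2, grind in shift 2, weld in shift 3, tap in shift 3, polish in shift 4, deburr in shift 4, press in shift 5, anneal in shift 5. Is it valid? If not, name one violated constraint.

anneal must be no later than shift 2 — violated.
tap can only start once anneal is done — violated.
weld and tap are set up together (same shift) — holds.
finish must be completed before weld — holds.
The deadline for tap is shift 3 — holds.
deburr must fall between shift 2 and shift 5 — holds.
The shop runs at most 3 operations per shift — holds.
tap can only start once grind is done — holds.
grind is only available from shift 2 onward — holds.
anneal must be completed before polish — violated.

Invalid. anneal must be no later than shift 2.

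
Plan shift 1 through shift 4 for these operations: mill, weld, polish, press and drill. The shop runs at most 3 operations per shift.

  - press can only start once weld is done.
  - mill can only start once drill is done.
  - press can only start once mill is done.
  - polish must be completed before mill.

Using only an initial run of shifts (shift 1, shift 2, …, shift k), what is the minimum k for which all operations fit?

3

The precedence chain requires at least 3 distinct shifts.
With at most 3 per shift and 5 operations, at least 2 shifts are needed.
3 works (last occupied shift: shift 3): for example drill -> shift 1; weld -> shift 1; press -> shift 3; mill -> shift 2; polish -> shift 1.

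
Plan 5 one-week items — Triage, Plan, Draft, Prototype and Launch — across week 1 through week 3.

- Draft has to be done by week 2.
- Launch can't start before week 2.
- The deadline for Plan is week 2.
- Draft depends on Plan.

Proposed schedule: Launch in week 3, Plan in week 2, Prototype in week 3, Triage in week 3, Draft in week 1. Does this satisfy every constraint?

Draft depends on Plan — violated.
The deadline for Plan is week 2 — holds.
Launch can't start before week 2 — holds.
Draft has to be done by week 2 — holds.

No. Draft depends on Plan is not satisfied.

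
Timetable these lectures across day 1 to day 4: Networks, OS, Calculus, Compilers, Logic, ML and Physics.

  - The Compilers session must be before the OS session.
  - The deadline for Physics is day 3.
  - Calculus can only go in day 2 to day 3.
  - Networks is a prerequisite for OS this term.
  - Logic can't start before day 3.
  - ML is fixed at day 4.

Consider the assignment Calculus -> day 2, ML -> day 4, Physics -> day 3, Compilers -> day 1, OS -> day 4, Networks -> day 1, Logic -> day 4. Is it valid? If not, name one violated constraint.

Yes

The deadline for Physics is day 3 — holds.
ML is fixed at day 4 — holds.
Calculus can only go in day 2 to day 3 — holds.
Logic can't start before day 3 — holds.
The Compilers session must be before the OS session — holds.
Networks is a prerequisite for OS this term — holds.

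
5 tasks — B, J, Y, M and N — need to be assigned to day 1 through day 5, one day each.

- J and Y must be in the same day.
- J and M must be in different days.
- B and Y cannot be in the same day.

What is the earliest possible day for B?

day 1

B at day 1 is achievable: Y in day 2, B in day 1, N in day 1, J in day 2, M in day 1.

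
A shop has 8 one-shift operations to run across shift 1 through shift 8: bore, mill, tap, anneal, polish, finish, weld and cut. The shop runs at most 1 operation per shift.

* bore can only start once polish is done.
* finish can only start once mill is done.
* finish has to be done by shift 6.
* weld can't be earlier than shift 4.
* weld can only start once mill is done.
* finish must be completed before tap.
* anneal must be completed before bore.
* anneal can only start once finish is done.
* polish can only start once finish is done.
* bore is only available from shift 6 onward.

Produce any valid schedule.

bore=shift 6; cut=shift 8; mill=shift 1; tap=shift 7; weld=shift 4; anneal=shift 3; polish=shift 5; finish=shift 2

Checking: anneal(shift 3) before bore(shift 6); finish(shift 2) before anneal(shift 3); finish(shift 2) before polish(shift 5); mill(shift 1) before weld(shift 4); finish(shift 2) before tap(shift 7); polish(shift 5) before bore(shift 6); mill(shift 1) before finish(shift 2); finish=shift 2 in [shift 1,shift 6]; bore=shift 6 in [shift 6,shift 8]; weld=shift 4 in [shift 4,shift 8]; max 1 per shift (cap 1).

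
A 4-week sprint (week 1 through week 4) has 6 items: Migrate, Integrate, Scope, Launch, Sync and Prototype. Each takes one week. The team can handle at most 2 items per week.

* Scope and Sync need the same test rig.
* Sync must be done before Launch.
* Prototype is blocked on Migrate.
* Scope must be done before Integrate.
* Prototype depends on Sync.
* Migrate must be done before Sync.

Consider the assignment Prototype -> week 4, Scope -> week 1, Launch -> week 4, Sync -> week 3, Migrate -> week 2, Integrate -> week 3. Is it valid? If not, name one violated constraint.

Sync must be done before Launch — holds.
The team can handle at most 2 items per week — holds.
Prototype is blocked on Migrate — holds.
Scope and Sync need the same test rig — holds.
Prototype depends on Sync — holds.
Scope must be done before Integrate — holds.
Migrate must be done before Sync — holds.

Yes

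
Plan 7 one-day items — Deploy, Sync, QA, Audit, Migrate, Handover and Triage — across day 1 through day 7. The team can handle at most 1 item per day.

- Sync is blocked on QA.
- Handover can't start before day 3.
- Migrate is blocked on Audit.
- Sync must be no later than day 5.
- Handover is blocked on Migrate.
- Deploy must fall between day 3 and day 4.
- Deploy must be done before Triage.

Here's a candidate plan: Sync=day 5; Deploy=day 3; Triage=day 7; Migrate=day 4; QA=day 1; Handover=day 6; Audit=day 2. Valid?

Yes

Sync must be no later than day 5 — holds.
Handover can't start before day 3 — holds.
Sync is blocked on QA — holds.
The team can handle at most 1 item per day — holds.
Deploy must fall between day 3 and day 4 — holds.
Handover is blocked on Migrate — holds.
Deploy must be done before Triage — holds.
Migrate is blocked on Audit — holds.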